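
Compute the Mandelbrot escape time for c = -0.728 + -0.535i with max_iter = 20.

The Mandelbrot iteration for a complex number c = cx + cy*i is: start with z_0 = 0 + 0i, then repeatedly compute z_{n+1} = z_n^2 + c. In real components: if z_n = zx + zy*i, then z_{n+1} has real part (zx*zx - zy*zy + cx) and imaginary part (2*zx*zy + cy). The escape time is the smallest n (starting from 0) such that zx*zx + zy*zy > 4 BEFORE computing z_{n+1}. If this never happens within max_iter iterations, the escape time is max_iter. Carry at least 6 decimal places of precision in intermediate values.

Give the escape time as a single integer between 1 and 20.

z_0 = 0 + 0i, c = -0.7280 + -0.5350i
Iter 1: z = -0.7280 + -0.5350i, |z|^2 = 0.8162
Iter 2: z = -0.4842 + 0.2440i, |z|^2 = 0.2940
Iter 3: z = -0.5530 + -0.7713i, |z|^2 = 0.9007
Iter 4: z = -1.0170 + 0.3181i, |z|^2 = 1.1355
Iter 5: z = 0.2052 + -1.1820i, |z|^2 = 1.4391
Iter 6: z = -2.0829 + -1.0200i, |z|^2 = 5.3790
Escaped at iteration 6

Answer: 6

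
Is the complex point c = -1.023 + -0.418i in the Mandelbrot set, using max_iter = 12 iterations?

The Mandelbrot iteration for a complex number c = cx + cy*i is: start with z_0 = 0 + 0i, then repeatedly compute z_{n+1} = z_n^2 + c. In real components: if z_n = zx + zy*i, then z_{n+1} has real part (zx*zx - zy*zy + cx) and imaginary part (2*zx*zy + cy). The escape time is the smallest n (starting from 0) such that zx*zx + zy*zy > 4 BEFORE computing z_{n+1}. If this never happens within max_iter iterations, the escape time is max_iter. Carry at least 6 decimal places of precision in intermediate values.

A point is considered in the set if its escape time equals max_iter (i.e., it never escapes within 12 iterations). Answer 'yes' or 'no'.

Answer: no

Derivation:
z_0 = 0 + 0i, c = -1.0230 + -0.4180i
Iter 1: z = -1.0230 + -0.4180i, |z|^2 = 1.2213
Iter 2: z = -0.1512 + 0.4372i, |z|^2 = 0.2140
Iter 3: z = -1.1913 + -0.5502i, |z|^2 = 1.7220
Iter 4: z = 0.0935 + 0.8929i, |z|^2 = 0.8061
Iter 5: z = -1.8116 + -0.2511i, |z|^2 = 3.3450
Iter 6: z = 2.1959 + 0.4916i, |z|^2 = 5.0638
Escaped at iteration 6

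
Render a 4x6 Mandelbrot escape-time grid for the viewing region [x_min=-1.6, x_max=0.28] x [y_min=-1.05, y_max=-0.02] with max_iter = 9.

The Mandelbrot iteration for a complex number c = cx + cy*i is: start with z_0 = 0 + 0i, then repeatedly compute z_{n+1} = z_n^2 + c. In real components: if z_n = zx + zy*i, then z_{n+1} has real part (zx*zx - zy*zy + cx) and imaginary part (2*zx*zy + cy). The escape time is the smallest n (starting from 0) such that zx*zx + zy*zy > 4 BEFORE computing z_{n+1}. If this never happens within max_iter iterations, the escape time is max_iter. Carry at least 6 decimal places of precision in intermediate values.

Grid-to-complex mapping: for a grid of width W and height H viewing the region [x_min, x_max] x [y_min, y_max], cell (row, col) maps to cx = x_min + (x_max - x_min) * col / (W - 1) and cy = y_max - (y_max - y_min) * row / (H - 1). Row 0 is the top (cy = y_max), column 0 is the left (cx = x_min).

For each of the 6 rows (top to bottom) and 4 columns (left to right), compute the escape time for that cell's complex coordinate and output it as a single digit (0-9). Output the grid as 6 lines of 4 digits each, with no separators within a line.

(row=0, col=0): c = -1.6000 + -0.0200i → escape time 9
(row=0, col=1): c = -0.9733 + -0.0200i → escape time 9
(row=0, col=2): c = -0.3467 + -0.0200i → escape time 9
(row=0, col=3): c = 0.2800 + -0.0200i → escape time 9
(row=1, col=0): c = -1.6000 + -0.2260i → escape time 5
(row=1, col=1): c = -0.9733 + -0.2260i → escape time 9
(row=1, col=2): c = -0.3467 + -0.2260i → escape time 9
(row=1, col=3): c = 0.2800 + -0.2260i → escape time 9
(row=2, col=0): c = -1.6000 + -0.4320i → escape time 3
(row=2, col=1): c = -0.9733 + -0.4320i → escape time 6
(row=2, col=2): c = -0.3467 + -0.4320i → escape time 9
(row=2, col=3): c = 0.2800 + -0.4320i → escape time 9
(row=3, col=0): c = -1.6000 + -0.6380i → escape time 3
(row=3, col=1): c = -0.9733 + -0.6380i → escape time 4
(row=3, col=2): c = -0.3467 + -0.6380i → escape time 9
(row=3, col=3): c = 0.2800 + -0.6380i → escape time 9
(row=4, col=0): c = -1.6000 + -0.8440i → escape time 3
(row=4, col=1): c = -0.9733 + -0.8440i → escape time 3
(row=4, col=2): c = -0.3467 + -0.8440i → escape time 6
(row=4, col=3): c = 0.2800 + -0.8440i → escape time 4
(row=5, col=0): c = -1.6000 + -1.0500i → escape time 2
(row=5, col=1): c = -0.9733 + -1.0500i → escape time 3
(row=5, col=2): c = -0.3467 + -1.0500i → escape time 4
(row=5, col=3): c = 0.2800 + -1.0500i → escape time 3

Answer: 9999
5999
3699
3499
3364
2343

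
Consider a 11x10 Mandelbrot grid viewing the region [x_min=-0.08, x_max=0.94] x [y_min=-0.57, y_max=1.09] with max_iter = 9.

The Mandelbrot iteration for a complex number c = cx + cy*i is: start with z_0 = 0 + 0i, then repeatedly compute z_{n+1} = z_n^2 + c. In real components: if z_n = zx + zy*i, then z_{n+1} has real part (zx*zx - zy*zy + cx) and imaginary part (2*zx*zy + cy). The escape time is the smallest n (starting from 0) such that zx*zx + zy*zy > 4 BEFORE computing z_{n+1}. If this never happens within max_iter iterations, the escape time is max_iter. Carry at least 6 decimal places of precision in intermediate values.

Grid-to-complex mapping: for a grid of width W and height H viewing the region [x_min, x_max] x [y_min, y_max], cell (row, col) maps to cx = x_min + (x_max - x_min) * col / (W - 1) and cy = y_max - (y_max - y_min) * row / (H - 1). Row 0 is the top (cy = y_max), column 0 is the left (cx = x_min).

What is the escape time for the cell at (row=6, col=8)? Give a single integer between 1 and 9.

z_0 = 0 + 0i, c = 0.7360 + -0.0167i
Iter 1: z = 0.7360 + -0.0167i, |z|^2 = 0.5420
Iter 2: z = 1.2774 + -0.0412i, |z|^2 = 1.6335
Iter 3: z = 2.3661 + -0.1219i, |z|^2 = 5.6133
Escaped at iteration 3

Answer: 3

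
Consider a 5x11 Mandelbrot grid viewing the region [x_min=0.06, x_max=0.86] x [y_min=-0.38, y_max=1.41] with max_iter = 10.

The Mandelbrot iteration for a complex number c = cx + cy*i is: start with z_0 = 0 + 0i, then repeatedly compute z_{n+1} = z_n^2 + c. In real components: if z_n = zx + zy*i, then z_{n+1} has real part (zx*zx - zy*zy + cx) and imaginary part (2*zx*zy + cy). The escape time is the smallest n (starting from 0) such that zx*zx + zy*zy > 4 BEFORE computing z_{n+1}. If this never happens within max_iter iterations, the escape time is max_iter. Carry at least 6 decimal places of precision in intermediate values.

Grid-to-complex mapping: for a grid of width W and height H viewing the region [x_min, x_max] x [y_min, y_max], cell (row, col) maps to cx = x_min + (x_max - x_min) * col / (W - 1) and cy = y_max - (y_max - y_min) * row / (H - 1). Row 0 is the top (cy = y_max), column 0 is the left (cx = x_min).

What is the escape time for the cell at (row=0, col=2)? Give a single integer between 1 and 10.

z_0 = 0 + 0i, c = 0.4600 + 1.4100i
Iter 1: z = 0.4600 + 1.4100i, |z|^2 = 2.1997
Iter 2: z = -1.3165 + 2.7072i, |z|^2 = 9.0621
Escaped at iteration 2

Answer: 2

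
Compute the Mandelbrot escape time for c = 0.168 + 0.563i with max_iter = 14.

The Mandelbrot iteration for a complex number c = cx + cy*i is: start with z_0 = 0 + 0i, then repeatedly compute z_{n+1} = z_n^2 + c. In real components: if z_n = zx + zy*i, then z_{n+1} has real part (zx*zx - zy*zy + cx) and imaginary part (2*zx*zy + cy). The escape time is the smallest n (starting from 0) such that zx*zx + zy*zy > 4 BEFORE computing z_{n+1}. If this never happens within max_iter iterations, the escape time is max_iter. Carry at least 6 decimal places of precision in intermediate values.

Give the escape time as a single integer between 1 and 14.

Answer: 14

Derivation:
z_0 = 0 + 0i, c = 0.1680 + 0.5630i
Iter 1: z = 0.1680 + 0.5630i, |z|^2 = 0.3452
Iter 2: z = -0.1207 + 0.7522i, |z|^2 = 0.5803
Iter 3: z = -0.3832 + 0.3814i, |z|^2 = 0.2923
Iter 4: z = 0.1694 + 0.2707i, |z|^2 = 0.1020
Iter 5: z = 0.1234 + 0.6547i, |z|^2 = 0.4439
Iter 6: z = -0.2454 + 0.7246i, |z|^2 = 0.5852
Iter 7: z = -0.2968 + 0.2073i, |z|^2 = 0.1311
Iter 8: z = 0.2131 + 0.4399i, |z|^2 = 0.2390
Iter 9: z = 0.0199 + 0.7505i, |z|^2 = 0.5636
Iter 10: z = -0.3948 + 0.5928i, |z|^2 = 0.5073
Iter 11: z = -0.0275 + 0.0949i, |z|^2 = 0.0098
Iter 12: z = 0.1598 + 0.5578i, |z|^2 = 0.3366
Iter 13: z = -0.1176 + 0.7412i, |z|^2 = 0.5632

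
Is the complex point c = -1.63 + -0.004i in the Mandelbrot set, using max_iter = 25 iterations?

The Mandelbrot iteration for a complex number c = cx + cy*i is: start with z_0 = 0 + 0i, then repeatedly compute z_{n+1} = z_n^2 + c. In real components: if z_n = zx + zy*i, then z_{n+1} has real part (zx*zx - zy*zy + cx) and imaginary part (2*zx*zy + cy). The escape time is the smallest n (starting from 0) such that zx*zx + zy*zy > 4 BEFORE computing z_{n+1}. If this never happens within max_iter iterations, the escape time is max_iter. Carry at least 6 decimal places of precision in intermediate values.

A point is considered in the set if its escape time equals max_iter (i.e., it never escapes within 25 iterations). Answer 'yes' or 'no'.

Answer: no

Derivation:
z_0 = 0 + 0i, c = -1.6300 + -0.0040i
Iter 1: z = -1.6300 + -0.0040i, |z|^2 = 2.6569
Iter 2: z = 1.0269 + 0.0090i, |z|^2 = 1.0546
Iter 3: z = -0.5756 + 0.0146i, |z|^2 = 0.3315
Iter 4: z = -1.2989 + -0.0208i, |z|^2 = 1.6876
Iter 5: z = 0.0567 + 0.0500i, |z|^2 = 0.0057
Iter 6: z = -1.6293 + 0.0017i, |z|^2 = 2.6545
Iter 7: z = 1.0245 + -0.0094i, |z|^2 = 1.0498
Iter 8: z = -0.5804 + -0.0233i, |z|^2 = 0.3374
Iter 9: z = -1.2937 + 0.0231i, |z|^2 = 1.6741
Iter 10: z = 0.0431 + -0.0637i, |z|^2 = 0.0059
Iter 11: z = -1.6322 + -0.0095i, |z|^2 = 2.6642
Iter 12: z = 1.0340 + 0.0270i, |z|^2 = 1.0699
Iter 13: z = -0.5616 + 0.0518i, |z|^2 = 0.3180
Iter 14: z = -1.3173 + -0.0622i, |z|^2 = 1.7392
Iter 15: z = 0.1015 + 0.1598i, |z|^2 = 0.0358
Iter 16: z = -1.6452 + 0.0284i, |z|^2 = 2.7075
Iter 17: z = 1.0759 + -0.0975i, |z|^2 = 1.1671
Iter 18: z = -0.4819 + -0.2139i, |z|^2 = 0.2780
Iter 19: z = -1.4435 + 0.2022i, |z|^2 = 2.1247
Iter 20: z = 0.4129 + -0.5876i, |z|^2 = 0.5159
Iter 21: z = -1.8048 + -0.4893i, |z|^2 = 3.4968
Iter 22: z = 1.3879 + 1.7623i, |z|^2 = 5.0319
Escaped at iteration 22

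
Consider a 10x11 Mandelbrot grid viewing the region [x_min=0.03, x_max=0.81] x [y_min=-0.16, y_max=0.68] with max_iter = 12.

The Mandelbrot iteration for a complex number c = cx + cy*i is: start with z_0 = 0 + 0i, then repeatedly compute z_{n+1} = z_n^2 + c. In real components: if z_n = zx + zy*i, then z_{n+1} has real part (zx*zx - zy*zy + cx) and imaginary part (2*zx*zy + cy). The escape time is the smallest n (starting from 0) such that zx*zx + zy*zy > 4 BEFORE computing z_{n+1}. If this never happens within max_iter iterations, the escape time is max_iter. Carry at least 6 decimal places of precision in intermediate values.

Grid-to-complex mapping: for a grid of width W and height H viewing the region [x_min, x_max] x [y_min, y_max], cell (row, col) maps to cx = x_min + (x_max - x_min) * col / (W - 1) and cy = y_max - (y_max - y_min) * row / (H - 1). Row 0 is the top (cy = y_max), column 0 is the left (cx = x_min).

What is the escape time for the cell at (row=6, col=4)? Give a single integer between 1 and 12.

z_0 = 0 + 0i, c = 0.3767 + 0.1760i
Iter 1: z = 0.3767 + 0.1760i, |z|^2 = 0.1729
Iter 2: z = 0.4876 + 0.3086i, |z|^2 = 0.3329
Iter 3: z = 0.5192 + 0.4769i, |z|^2 = 0.4970
Iter 4: z = 0.4188 + 0.6712i, |z|^2 = 0.6259
Iter 5: z = 0.1015 + 0.7381i, |z|^2 = 0.5551
Iter 6: z = -0.1579 + 0.3259i, |z|^2 = 0.1311
Iter 7: z = 0.2954 + 0.0731i, |z|^2 = 0.0926
Iter 8: z = 0.4586 + 0.2192i, |z|^2 = 0.2583
Iter 9: z = 0.5389 + 0.3770i, |z|^2 = 0.4326
Iter 10: z = 0.5249 + 0.5824i, |z|^2 = 0.6147
Iter 11: z = 0.3131 + 0.7874i, |z|^2 = 0.7180

Answer: 12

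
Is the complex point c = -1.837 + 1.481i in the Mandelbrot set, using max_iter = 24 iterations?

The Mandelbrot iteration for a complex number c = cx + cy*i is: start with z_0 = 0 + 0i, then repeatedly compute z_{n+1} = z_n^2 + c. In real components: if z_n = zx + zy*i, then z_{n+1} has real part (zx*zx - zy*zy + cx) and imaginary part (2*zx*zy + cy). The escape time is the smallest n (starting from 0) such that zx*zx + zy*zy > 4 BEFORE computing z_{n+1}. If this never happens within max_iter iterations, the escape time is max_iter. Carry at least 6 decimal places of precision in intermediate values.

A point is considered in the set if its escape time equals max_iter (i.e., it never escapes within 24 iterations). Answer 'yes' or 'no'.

Answer: no

Derivation:
z_0 = 0 + 0i, c = -1.8370 + 1.4810i
Iter 1: z = -1.8370 + 1.4810i, |z|^2 = 5.5679
Escaped at iteration 1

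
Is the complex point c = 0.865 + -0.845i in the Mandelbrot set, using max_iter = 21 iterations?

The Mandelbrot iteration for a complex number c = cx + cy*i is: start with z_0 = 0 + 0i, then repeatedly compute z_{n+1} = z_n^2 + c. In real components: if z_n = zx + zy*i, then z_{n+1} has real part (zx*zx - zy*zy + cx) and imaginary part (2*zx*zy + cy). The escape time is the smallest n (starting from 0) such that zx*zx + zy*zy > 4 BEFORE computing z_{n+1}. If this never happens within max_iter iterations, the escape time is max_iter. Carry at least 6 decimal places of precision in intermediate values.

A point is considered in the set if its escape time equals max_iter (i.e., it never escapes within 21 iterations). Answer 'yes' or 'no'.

Answer: no

Derivation:
z_0 = 0 + 0i, c = 0.8650 + -0.8450i
Iter 1: z = 0.8650 + -0.8450i, |z|^2 = 1.4623
Iter 2: z = 0.8992 + -2.3068i, |z|^2 = 6.1301
Escaped at iteration 2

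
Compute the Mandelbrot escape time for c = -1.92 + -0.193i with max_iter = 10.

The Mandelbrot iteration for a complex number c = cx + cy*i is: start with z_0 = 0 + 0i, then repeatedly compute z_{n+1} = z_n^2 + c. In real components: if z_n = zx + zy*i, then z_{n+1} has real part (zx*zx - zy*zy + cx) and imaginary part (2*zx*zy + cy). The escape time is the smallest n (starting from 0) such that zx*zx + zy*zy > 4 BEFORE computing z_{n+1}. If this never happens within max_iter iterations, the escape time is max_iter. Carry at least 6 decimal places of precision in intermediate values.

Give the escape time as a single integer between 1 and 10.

Answer: 4

Derivation:
z_0 = 0 + 0i, c = -1.9200 + -0.1930i
Iter 1: z = -1.9200 + -0.1930i, |z|^2 = 3.7236
Iter 2: z = 1.7292 + 0.5481i, |z|^2 = 3.2904
Iter 3: z = 0.7695 + 1.7026i, |z|^2 = 3.4909
Iter 4: z = -4.2266 + 2.4273i, |z|^2 = 23.7557
Escaped at iteration 4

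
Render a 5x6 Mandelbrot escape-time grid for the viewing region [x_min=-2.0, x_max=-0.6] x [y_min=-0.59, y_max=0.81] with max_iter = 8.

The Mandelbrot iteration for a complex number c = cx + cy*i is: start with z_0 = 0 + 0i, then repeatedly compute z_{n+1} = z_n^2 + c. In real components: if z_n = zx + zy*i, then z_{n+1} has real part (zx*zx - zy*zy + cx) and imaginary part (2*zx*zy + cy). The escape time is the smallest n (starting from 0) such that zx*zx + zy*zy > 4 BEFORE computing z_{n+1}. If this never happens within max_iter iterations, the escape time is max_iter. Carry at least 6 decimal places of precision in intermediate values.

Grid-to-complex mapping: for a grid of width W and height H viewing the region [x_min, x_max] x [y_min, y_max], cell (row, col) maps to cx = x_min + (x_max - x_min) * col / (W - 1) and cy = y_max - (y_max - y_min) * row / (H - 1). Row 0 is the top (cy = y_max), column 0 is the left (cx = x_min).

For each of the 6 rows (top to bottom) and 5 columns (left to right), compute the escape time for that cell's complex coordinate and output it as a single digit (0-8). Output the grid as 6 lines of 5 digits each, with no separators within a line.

(row=0, col=0): c = -2.0000 + 0.8100i → escape time 1
(row=0, col=1): c = -1.6500 + 0.8100i → escape time 3
(row=0, col=2): c = -1.3000 + 0.8100i → escape time 3
(row=0, col=3): c = -0.9500 + 0.8100i → escape time 3
(row=0, col=4): c = -0.6000 + 0.8100i → escape time 4
(row=1, col=0): c = -2.0000 + 0.5300i → escape time 1
(row=1, col=1): c = -1.6500 + 0.5300i → escape time 3
(row=1, col=2): c = -1.3000 + 0.5300i → escape time 3
(row=1, col=3): c = -0.9500 + 0.5300i → escape time 5
(row=1, col=4): c = -0.6000 + 0.5300i → escape time 8
(row=2, col=0): c = -2.0000 + 0.2500i → escape time 1
(row=2, col=1): c = -1.6500 + 0.2500i → escape time 4
(row=2, col=2): c = -1.3000 + 0.2500i → escape time 7
(row=2, col=3): c = -0.9500 + 0.2500i → escape time 8
(row=2, col=4): c = -0.6000 + 0.2500i → escape time 8
(row=3, col=0): c = -2.0000 + -0.0300i → escape time 1
(row=3, col=1): c = -1.6500 + -0.0300i → escape time 8
(row=3, col=2): c = -1.3000 + -0.0300i → escape time 8
(row=3, col=3): c = -0.9500 + -0.0300i → escape time 8
(row=3, col=4): c = -0.6000 + -0.0300i → escape time 8
(row=4, col=0): c = -2.0000 + -0.3100i → escape time 1
(row=4, col=1): c = -1.6500 + -0.3100i → escape time 4
(row=4, col=2): c = -1.3000 + -0.3100i → escape time 7
(row=4, col=3): c = -0.9500 + -0.3100i → escape time 8
(row=4, col=4): c = -0.6000 + -0.3100i → escape time 8
(row=5, col=0): c = -2.0000 + -0.5900i → escape time 1
(row=5, col=1): c = -1.6500 + -0.5900i → escape time 3
(row=5, col=2): c = -1.3000 + -0.5900i → escape time 3
(row=5, col=3): c = -0.9500 + -0.5900i → escape time 5
(row=5, col=4): c = -0.6000 + -0.5900i → escape time 8

Answer: 13334
13358
14788
18888
14788
13358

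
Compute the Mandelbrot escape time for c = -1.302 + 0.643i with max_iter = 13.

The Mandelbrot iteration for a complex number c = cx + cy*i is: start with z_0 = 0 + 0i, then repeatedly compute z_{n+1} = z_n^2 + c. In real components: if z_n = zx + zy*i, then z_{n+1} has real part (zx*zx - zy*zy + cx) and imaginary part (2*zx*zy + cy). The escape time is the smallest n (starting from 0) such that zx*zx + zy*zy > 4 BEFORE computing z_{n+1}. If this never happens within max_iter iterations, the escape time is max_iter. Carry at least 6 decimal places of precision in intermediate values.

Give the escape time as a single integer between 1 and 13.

z_0 = 0 + 0i, c = -1.3020 + 0.6430i
Iter 1: z = -1.3020 + 0.6430i, |z|^2 = 2.1087
Iter 2: z = -0.0202 + -1.0314i, |z|^2 = 1.0641
Iter 3: z = -2.3653 + 0.6848i, |z|^2 = 6.0636
Escaped at iteration 3

Answer: 3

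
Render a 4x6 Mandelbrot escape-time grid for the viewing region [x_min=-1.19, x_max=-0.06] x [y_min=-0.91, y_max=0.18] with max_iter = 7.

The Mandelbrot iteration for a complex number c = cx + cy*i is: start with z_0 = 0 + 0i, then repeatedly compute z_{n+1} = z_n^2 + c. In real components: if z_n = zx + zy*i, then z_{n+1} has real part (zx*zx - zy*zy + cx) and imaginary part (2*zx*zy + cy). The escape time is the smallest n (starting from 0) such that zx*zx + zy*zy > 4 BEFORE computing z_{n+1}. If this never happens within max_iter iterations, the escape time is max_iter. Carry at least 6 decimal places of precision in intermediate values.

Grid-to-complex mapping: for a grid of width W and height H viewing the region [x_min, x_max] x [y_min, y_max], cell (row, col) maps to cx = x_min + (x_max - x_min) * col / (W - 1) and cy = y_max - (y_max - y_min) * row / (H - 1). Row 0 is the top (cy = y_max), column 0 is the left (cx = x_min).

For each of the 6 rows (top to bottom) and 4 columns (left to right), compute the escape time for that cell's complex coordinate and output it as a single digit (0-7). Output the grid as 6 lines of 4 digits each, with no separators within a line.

Answer: 7777
7777
7777
5677
3477
3357

Derivation:
(row=0, col=0): c = -1.1900 + 0.1800i → escape time 7
(row=0, col=1): c = -0.8133 + 0.1800i → escape time 7
(row=0, col=2): c = -0.4367 + 0.1800i → escape time 7
(row=0, col=3): c = -0.0600 + 0.1800i → escape time 7
(row=1, col=0): c = -1.1900 + -0.0380i → escape time 7
(row=1, col=1): c = -0.8133 + -0.0380i → escape time 7
(row=1, col=2): c = -0.4367 + -0.0380i → escape time 7
(row=1, col=3): c = -0.0600 + -0.0380i → escape time 7
(row=2, col=0): c = -1.1900 + -0.2560i → escape time 7
(row=2, col=1): c = -0.8133 + -0.2560i → escape time 7
(row=2, col=2): c = -0.4367 + -0.2560i → escape time 7
(row=2, col=3): c = -0.0600 + -0.2560i → escape time 7
(row=3, col=0): c = -1.1900 + -0.4740i → escape time 5
(row=3, col=1): c = -0.8133 + -0.4740i → escape time 6
(row=3, col=2): c = -0.4367 + -0.4740i → escape time 7
(row=3, col=3): c = -0.0600 + -0.4740i → escape time 7
(row=4, col=0): c = -1.1900 + -0.6920i → escape time 3
(row=4, col=1): c = -0.8133 + -0.6920i → escape time 4
(row=4, col=2): c = -0.4367 + -0.6920i → escape time 7
(row=4, col=3): c = -0.0600 + -0.6920i → escape time 7
(row=5, col=0): c = -1.1900 + -0.9100i → escape time 3
(row=5, col=1): c = -0.8133 + -0.9100i → escape time 3
(row=5, col=2): c = -0.4367 + -0.9100i → escape time 5
(row=5, col=3): c = -0.0600 + -0.9100i → escape time 7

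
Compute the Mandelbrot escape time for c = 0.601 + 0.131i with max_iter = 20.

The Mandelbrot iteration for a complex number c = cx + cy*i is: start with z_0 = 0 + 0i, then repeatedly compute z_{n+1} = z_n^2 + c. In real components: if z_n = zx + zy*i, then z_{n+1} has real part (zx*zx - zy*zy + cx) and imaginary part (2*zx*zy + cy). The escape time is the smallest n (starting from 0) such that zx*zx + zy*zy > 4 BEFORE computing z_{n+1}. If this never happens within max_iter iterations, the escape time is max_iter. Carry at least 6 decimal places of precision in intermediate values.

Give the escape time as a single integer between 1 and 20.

z_0 = 0 + 0i, c = 0.6010 + 0.1310i
Iter 1: z = 0.6010 + 0.1310i, |z|^2 = 0.3784
Iter 2: z = 0.9450 + 0.2885i, |z|^2 = 0.9763
Iter 3: z = 1.4109 + 0.6762i, |z|^2 = 2.4479
Iter 4: z = 2.1343 + 2.0391i, |z|^2 = 8.7135
Escaped at iteration 4

Answer: 4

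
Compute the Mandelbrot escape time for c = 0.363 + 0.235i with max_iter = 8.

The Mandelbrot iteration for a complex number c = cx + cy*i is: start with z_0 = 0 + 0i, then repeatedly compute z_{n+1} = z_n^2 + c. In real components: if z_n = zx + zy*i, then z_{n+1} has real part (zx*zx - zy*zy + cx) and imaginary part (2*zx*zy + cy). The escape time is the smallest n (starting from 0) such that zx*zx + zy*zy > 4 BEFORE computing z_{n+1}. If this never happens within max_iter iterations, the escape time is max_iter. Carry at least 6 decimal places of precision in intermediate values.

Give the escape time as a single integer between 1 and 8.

z_0 = 0 + 0i, c = 0.3630 + 0.2350i
Iter 1: z = 0.3630 + 0.2350i, |z|^2 = 0.1870
Iter 2: z = 0.4395 + 0.4056i, |z|^2 = 0.3577
Iter 3: z = 0.3917 + 0.5916i, |z|^2 = 0.5034
Iter 4: z = 0.1665 + 0.6984i, |z|^2 = 0.5155
Iter 5: z = -0.0971 + 0.4675i, |z|^2 = 0.2280
Iter 6: z = 0.1539 + 0.1442i, |z|^2 = 0.0445
Iter 7: z = 0.3659 + 0.2794i, |z|^2 = 0.2119

Answer: 8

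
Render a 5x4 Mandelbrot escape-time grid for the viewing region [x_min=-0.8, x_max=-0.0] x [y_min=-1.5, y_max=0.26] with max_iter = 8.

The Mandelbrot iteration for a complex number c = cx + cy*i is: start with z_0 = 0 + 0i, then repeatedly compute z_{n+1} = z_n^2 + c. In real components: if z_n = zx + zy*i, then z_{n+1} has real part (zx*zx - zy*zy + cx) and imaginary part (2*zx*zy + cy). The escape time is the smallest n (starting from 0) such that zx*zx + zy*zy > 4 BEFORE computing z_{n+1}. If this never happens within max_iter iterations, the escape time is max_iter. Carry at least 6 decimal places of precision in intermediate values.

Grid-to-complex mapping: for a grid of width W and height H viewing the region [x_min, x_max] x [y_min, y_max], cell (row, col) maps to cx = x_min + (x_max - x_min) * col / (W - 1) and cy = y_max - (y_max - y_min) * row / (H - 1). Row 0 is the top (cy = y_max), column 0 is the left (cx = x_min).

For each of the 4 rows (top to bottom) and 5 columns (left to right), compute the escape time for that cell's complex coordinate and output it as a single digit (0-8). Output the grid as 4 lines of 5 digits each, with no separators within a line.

Answer: 88888
88888
34587
22222

Derivation:
(row=0, col=0): c = -0.8000 + 0.2600i → escape time 8
(row=0, col=1): c = -0.6000 + 0.2600i → escape time 8
(row=0, col=2): c = -0.4000 + 0.2600i → escape time 8
(row=0, col=3): c = -0.2000 + 0.2600i → escape time 8
(row=0, col=4): c = 0.0000 + 0.2600i → escape time 8
(row=1, col=0): c = -0.8000 + -0.3267i → escape time 8
(row=1, col=1): c = -0.6000 + -0.3267i → escape time 8
(row=1, col=2): c = -0.4000 + -0.3267i → escape time 8
(row=1, col=3): c = -0.2000 + -0.3267i → escape time 8
(row=1, col=4): c = 0.0000 + -0.3267i → escape time 8
(row=2, col=0): c = -0.8000 + -0.9133i → escape time 3
(row=2, col=1): c = -0.6000 + -0.9133i → escape time 4
(row=2, col=2): c = -0.4000 + -0.9133i → escape time 5
(row=2, col=3): c = -0.2000 + -0.9133i → escape time 8
(row=2, col=4): c = 0.0000 + -0.9133i → escape time 7
(row=3, col=0): c = -0.8000 + -1.5000i → escape time 2
(row=3, col=1): c = -0.6000 + -1.5000i → escape time 2
(row=3, col=2): c = -0.4000 + -1.5000i → escape time 2
(row=3, col=3): c = -0.2000 + -1.5000i → escape time 2
(row=3, col=4): c = 0.0000 + -1.5000i → escape time 2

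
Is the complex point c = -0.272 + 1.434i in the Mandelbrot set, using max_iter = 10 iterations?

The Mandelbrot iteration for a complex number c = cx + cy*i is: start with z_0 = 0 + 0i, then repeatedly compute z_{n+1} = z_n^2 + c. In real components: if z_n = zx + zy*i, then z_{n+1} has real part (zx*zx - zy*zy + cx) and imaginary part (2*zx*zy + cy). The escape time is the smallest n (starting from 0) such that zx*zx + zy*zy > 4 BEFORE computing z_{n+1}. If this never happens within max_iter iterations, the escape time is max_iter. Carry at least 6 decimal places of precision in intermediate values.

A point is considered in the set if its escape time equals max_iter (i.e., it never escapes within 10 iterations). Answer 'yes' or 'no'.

Answer: no

Derivation:
z_0 = 0 + 0i, c = -0.2720 + 1.4340i
Iter 1: z = -0.2720 + 1.4340i, |z|^2 = 2.1303
Iter 2: z = -2.2544 + 0.6539i, |z|^2 = 5.5098
Escaped at iteration 2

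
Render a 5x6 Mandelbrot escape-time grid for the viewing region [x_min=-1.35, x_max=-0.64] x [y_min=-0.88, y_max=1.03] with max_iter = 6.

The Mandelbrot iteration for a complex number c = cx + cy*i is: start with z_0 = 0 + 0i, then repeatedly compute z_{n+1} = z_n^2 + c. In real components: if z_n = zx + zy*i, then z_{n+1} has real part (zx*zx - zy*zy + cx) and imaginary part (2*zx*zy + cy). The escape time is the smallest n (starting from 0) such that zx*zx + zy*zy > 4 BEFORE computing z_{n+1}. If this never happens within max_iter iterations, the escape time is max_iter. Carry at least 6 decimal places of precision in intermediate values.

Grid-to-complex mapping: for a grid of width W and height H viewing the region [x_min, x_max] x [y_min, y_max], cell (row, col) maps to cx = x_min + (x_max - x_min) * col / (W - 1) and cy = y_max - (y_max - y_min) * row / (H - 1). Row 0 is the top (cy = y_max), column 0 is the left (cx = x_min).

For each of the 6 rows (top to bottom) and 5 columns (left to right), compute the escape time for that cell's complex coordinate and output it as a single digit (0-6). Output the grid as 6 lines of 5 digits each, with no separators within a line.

Answer: 33333
33456
66666
66666
35566
33344

Derivation:
(row=0, col=0): c = -1.3500 + 1.0300i → escape time 3
(row=0, col=1): c = -1.1725 + 1.0300i → escape time 3
(row=0, col=2): c = -0.9950 + 1.0300i → escape time 3
(row=0, col=3): c = -0.8175 + 1.0300i → escape time 3
(row=0, col=4): c = -0.6400 + 1.0300i → escape time 3
(row=1, col=0): c = -1.3500 + 0.6480i → escape time 3
(row=1, col=1): c = -1.1725 + 0.6480i → escape time 3
(row=1, col=2): c = -0.9950 + 0.6480i → escape time 4
(row=1, col=3): c = -0.8175 + 0.6480i → escape time 5
(row=1, col=4): c = -0.6400 + 0.6480i → escape time 6
(row=2, col=0): c = -1.3500 + 0.2660i → escape time 6
(row=2, col=1): c = -1.1725 + 0.2660i → escape time 6
(row=2, col=2): c = -0.9950 + 0.2660i → escape time 6
(row=2, col=3): c = -0.8175 + 0.2660i → escape time 6
(row=2, col=4): c = -0.6400 + 0.2660i → escape time 6
(row=3, col=0): c = -1.3500 + -0.1160i → escape time 6
(row=3, col=1): c = -1.1725 + -0.1160i → escape time 6
(row=3, col=2): c = -0.9950 + -0.1160i → escape time 6
(row=3, col=3): c = -0.8175 + -0.1160i → escape time 6
(row=3, col=4): c = -0.6400 + -0.1160i → escape time 6
(row=4, col=0): c = -1.3500 + -0.4980i → escape time 3
(row=4, col=1): c = -1.1725 + -0.4980i → escape time 5
(row=4, col=2): c = -0.9950 + -0.4980i → escape time 5
(row=4, col=3): c = -0.8175 + -0.4980i → escape time 6
(row=4, col=4): c = -0.6400 + -0.4980i → escape time 6
(row=5, col=0): c = -1.3500 + -0.8800i → escape time 3
(row=5, col=1): c = -1.1725 + -0.8800i → escape time 3
(row=5, col=2): c = -0.9950 + -0.8800i → escape time 3
(row=5, col=3): c = -0.8175 + -0.8800i → escape time 4
(row=5, col=4): c = -0.6400 + -0.8800i → escape time 4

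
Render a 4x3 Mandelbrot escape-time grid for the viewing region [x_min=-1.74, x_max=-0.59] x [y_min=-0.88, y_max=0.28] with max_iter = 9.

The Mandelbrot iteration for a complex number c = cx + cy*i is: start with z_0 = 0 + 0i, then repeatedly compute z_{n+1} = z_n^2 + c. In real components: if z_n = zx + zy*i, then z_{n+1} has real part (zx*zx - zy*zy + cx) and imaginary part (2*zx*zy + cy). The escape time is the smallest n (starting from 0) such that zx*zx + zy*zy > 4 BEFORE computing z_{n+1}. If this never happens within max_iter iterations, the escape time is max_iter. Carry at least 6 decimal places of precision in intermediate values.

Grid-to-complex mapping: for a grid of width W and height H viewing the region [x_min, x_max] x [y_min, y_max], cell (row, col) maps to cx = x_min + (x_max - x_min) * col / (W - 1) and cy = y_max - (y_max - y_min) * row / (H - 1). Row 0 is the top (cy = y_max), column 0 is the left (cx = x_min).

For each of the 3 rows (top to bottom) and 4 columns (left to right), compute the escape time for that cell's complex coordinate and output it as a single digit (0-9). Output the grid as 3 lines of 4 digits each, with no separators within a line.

Answer: 4699
4699
2334

Derivation:
(row=0, col=0): c = -1.7400 + 0.2800i → escape time 4
(row=0, col=1): c = -1.3567 + 0.2800i → escape time 6
(row=0, col=2): c = -0.9733 + 0.2800i → escape time 9
(row=0, col=3): c = -0.5900 + 0.2800i → escape time 9
(row=1, col=0): c = -1.7400 + -0.3000i → escape time 4
(row=1, col=1): c = -1.3567 + -0.3000i → escape time 6
(row=1, col=2): c = -0.9733 + -0.3000i → escape time 9
(row=1, col=3): c = -0.5900 + -0.3000i → escape time 9
(row=2, col=0): c = -1.7400 + -0.8800i → escape time 2
(row=2, col=1): c = -1.3567 + -0.8800i → escape time 3
(row=2, col=2): c = -0.9733 + -0.8800i → escape time 3
(row=2, col=3): c = -0.5900 + -0.8800i → escape time 4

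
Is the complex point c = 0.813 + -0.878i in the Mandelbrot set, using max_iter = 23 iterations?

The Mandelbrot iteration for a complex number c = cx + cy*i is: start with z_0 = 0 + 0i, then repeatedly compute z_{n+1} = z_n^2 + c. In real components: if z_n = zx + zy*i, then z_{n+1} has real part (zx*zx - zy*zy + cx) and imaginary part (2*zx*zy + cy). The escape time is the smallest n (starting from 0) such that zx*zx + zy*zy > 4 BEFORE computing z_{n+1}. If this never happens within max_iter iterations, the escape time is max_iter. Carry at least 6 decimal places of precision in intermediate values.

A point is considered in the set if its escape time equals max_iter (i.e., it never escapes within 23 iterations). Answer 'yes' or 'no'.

z_0 = 0 + 0i, c = 0.8130 + -0.8780i
Iter 1: z = 0.8130 + -0.8780i, |z|^2 = 1.4319
Iter 2: z = 0.7031 + -2.3056i, |z|^2 = 5.8102
Escaped at iteration 2

Answer: no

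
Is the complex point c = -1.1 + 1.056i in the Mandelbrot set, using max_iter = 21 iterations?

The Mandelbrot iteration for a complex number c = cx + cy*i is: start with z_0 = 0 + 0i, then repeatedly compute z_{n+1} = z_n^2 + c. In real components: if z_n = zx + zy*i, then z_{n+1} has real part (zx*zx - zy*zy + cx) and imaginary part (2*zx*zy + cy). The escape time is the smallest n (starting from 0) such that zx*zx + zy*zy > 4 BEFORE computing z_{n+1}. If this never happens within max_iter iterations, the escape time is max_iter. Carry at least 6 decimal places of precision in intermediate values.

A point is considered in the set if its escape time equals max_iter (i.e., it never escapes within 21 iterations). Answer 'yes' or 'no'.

z_0 = 0 + 0i, c = -1.1000 + 1.0560i
Iter 1: z = -1.1000 + 1.0560i, |z|^2 = 2.3251
Iter 2: z = -1.0051 + -1.2672i, |z|^2 = 2.6161
Iter 3: z = -1.6955 + 3.6034i, |z|^2 = 15.8593
Escaped at iteration 3

Answer: no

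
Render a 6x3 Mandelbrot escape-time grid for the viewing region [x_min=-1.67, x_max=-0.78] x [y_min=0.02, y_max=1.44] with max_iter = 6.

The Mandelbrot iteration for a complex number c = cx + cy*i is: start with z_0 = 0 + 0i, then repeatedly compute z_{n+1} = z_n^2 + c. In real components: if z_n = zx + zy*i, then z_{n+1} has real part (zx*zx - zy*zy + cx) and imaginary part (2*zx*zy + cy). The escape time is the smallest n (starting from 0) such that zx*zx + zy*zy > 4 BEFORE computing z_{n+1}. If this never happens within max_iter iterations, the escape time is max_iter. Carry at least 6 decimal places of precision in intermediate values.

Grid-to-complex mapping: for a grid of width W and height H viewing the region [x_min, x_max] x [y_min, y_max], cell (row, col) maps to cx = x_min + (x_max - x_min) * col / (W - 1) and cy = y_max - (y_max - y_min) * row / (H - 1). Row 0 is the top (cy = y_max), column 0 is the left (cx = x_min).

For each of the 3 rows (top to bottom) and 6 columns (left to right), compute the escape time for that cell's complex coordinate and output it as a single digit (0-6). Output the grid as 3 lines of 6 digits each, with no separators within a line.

Answer: 112222
333344
666666

Derivation:
(row=0, col=0): c = -1.6700 + 1.4400i → escape time 1
(row=0, col=1): c = -1.4920 + 1.4400i → escape time 1
(row=0, col=2): c = -1.3140 + 1.4400i → escape time 2
(row=0, col=3): c = -1.1360 + 1.4400i → escape time 2
(row=0, col=4): c = -0.9580 + 1.4400i → escape time 2
(row=0, col=5): c = -0.7800 + 1.4400i → escape time 2
(row=1, col=0): c = -1.6700 + 0.7300i → escape time 3
(row=1, col=1): c = -1.4920 + 0.7300i → escape time 3
(row=1, col=2): c = -1.3140 + 0.7300i → escape time 3
(row=1, col=3): c = -1.1360 + 0.7300i → escape time 3
(row=1, col=4): c = -0.9580 + 0.7300i → escape time 4
(row=1, col=5): c = -0.7800 + 0.7300i → escape time 4
(row=2, col=0): c = -1.6700 + 0.0200i → escape time 6
(row=2, col=1): c = -1.4920 + 0.0200i → escape time 6
(row=2, col=2): c = -1.3140 + 0.0200i → escape time 6
(row=2, col=3): c = -1.1360 + 0.0200i → escape time 6
(row=2, col=4): c = -0.9580 + 0.0200i → escape time 6
(row=2, col=5): c = -0.7800 + 0.0200i → escape time 6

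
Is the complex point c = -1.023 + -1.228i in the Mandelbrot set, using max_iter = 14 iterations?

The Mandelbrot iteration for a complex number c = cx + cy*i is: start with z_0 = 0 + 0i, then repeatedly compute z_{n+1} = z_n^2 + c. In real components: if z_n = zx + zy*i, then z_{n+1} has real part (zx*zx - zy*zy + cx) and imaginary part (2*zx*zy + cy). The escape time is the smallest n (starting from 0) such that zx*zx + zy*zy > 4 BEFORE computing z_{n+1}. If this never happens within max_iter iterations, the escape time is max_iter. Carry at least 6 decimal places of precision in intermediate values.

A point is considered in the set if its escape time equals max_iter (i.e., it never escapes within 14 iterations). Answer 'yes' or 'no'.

Answer: no

Derivation:
z_0 = 0 + 0i, c = -1.0230 + -1.2280i
Iter 1: z = -1.0230 + -1.2280i, |z|^2 = 2.5545
Iter 2: z = -1.4845 + 1.2845i, |z|^2 = 3.8535
Iter 3: z = -0.4693 + -5.0415i, |z|^2 = 25.6373
Escaped at iteration 3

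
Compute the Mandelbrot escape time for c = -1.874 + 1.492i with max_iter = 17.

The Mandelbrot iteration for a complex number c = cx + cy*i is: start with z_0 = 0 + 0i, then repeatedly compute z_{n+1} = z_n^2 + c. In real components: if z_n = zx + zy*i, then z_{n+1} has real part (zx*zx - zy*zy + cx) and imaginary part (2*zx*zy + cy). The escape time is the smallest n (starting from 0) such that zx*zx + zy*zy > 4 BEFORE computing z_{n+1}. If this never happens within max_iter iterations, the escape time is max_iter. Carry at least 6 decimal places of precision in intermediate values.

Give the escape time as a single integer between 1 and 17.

z_0 = 0 + 0i, c = -1.8740 + 1.4920i
Iter 1: z = -1.8740 + 1.4920i, |z|^2 = 5.7379
Escaped at iteration 1

Answer: 1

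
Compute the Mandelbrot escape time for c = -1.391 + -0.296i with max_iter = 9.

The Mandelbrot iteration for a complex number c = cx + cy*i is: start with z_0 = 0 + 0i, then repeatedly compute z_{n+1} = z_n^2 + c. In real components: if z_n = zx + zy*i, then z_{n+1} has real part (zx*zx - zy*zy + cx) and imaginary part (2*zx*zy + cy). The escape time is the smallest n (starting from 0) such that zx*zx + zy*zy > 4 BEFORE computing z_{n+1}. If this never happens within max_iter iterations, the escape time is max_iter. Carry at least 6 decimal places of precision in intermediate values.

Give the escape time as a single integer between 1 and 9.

z_0 = 0 + 0i, c = -1.3910 + -0.2960i
Iter 1: z = -1.3910 + -0.2960i, |z|^2 = 2.0225
Iter 2: z = 0.4563 + 0.5275i, |z|^2 = 0.4864
Iter 3: z = -1.4610 + 0.1853i, |z|^2 = 2.1690
Iter 4: z = 0.7093 + -0.8376i, |z|^2 = 1.2046
Iter 5: z = -1.5894 + -1.4842i, |z|^2 = 4.7290
Escaped at iteration 5

Answer: 5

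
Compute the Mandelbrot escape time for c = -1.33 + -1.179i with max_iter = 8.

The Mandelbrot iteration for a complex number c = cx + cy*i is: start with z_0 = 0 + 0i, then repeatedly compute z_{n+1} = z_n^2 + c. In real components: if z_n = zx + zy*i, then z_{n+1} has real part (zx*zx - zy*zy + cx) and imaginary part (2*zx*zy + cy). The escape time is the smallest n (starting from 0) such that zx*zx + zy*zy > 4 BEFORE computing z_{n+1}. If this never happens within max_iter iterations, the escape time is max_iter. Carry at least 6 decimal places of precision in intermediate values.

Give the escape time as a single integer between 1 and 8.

Answer: 2

Derivation:
z_0 = 0 + 0i, c = -1.3300 + -1.1790i
Iter 1: z = -1.3300 + -1.1790i, |z|^2 = 3.1589
Iter 2: z = -0.9511 + 1.9571i, |z|^2 = 4.7351
Escaped at iteration 2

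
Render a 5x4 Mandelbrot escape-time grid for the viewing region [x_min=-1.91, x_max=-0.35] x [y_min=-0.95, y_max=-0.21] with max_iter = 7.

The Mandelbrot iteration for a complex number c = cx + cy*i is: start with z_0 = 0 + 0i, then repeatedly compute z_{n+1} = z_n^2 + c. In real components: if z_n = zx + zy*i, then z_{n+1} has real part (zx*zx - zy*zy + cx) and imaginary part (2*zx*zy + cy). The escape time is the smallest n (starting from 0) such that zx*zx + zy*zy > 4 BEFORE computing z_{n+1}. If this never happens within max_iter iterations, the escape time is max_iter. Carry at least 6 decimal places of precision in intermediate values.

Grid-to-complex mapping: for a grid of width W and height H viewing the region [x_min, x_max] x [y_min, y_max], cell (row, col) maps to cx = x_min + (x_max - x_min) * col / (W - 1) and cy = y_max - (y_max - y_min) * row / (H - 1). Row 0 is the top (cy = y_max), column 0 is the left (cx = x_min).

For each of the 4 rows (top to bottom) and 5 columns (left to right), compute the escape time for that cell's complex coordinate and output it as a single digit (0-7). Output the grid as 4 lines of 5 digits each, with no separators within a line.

Answer: 45777
33577
13357
13345

Derivation:
(row=0, col=0): c = -1.9100 + -0.2100i → escape time 4
(row=0, col=1): c = -1.5200 + -0.2100i → escape time 5
(row=0, col=2): c = -1.1300 + -0.2100i → escape time 7
(row=0, col=3): c = -0.7400 + -0.2100i → escape time 7
(row=0, col=4): c = -0.3500 + -0.2100i → escape time 7
(row=1, col=0): c = -1.9100 + -0.4567i → escape time 3
(row=1, col=1): c = -1.5200 + -0.4567i → escape time 3
(row=1, col=2): c = -1.1300 + -0.4567i → escape time 5
(row=1, col=3): c = -0.7400 + -0.4567i → escape time 7
(row=1, col=4): c = -0.3500 + -0.4567i → escape time 7
(row=2, col=0): c = -1.9100 + -0.7033i → escape time 1
(row=2, col=1): c = -1.5200 + -0.7033i → escape time 3
(row=2, col=2): c = -1.1300 + -0.7033i → escape time 3
(row=2, col=3): c = -0.7400 + -0.7033i → escape time 5
(row=2, col=4): c = -0.3500 + -0.7033i → escape time 7
(row=3, col=0): c = -1.9100 + -0.9500i → escape time 1
(row=3, col=1): c = -1.5200 + -0.9500i → escape time 3
(row=3, col=2): c = -1.1300 + -0.9500i → escape time 3
(row=3, col=3): c = -0.7400 + -0.9500i → escape time 4
(row=3, col=4): c = -0.3500 + -0.9500i → escape time 5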